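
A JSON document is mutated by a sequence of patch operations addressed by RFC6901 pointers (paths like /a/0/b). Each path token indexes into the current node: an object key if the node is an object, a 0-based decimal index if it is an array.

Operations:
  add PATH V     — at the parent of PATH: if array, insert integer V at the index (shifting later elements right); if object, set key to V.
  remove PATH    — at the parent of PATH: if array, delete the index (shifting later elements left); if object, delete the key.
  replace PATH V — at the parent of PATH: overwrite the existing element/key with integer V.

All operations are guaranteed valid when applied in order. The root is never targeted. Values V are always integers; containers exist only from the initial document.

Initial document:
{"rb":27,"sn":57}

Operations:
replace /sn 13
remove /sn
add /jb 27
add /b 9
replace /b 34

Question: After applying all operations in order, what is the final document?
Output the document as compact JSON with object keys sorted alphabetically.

After op 1 (replace /sn 13): {"rb":27,"sn":13}
After op 2 (remove /sn): {"rb":27}
After op 3 (add /jb 27): {"jb":27,"rb":27}
After op 4 (add /b 9): {"b":9,"jb":27,"rb":27}
After op 5 (replace /b 34): {"b":34,"jb":27,"rb":27}

Answer: {"b":34,"jb":27,"rb":27}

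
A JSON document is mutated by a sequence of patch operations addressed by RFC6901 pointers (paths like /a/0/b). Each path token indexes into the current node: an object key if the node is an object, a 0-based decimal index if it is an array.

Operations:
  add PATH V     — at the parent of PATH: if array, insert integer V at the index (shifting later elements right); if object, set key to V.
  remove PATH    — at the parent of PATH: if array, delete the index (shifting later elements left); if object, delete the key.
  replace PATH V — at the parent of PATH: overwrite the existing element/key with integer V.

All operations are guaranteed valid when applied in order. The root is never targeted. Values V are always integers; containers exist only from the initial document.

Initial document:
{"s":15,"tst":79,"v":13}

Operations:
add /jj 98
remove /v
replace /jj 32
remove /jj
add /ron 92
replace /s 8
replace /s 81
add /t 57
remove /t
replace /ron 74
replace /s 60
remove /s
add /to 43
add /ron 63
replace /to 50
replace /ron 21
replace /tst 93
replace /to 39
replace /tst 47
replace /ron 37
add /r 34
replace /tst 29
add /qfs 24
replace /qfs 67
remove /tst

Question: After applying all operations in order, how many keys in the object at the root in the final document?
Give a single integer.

After op 1 (add /jj 98): {"jj":98,"s":15,"tst":79,"v":13}
After op 2 (remove /v): {"jj":98,"s":15,"tst":79}
After op 3 (replace /jj 32): {"jj":32,"s":15,"tst":79}
After op 4 (remove /jj): {"s":15,"tst":79}
After op 5 (add /ron 92): {"ron":92,"s":15,"tst":79}
After op 6 (replace /s 8): {"ron":92,"s":8,"tst":79}
After op 7 (replace /s 81): {"ron":92,"s":81,"tst":79}
After op 8 (add /t 57): {"ron":92,"s":81,"t":57,"tst":79}
After op 9 (remove /t): {"ron":92,"s":81,"tst":79}
After op 10 (replace /ron 74): {"ron":74,"s":81,"tst":79}
After op 11 (replace /s 60): {"ron":74,"s":60,"tst":79}
After op 12 (remove /s): {"ron":74,"tst":79}
After op 13 (add /to 43): {"ron":74,"to":43,"tst":79}
After op 14 (add /ron 63): {"ron":63,"to":43,"tst":79}
After op 15 (replace /to 50): {"ron":63,"to":50,"tst":79}
After op 16 (replace /ron 21): {"ron":21,"to":50,"tst":79}
After op 17 (replace /tst 93): {"ron":21,"to":50,"tst":93}
After op 18 (replace /to 39): {"ron":21,"to":39,"tst":93}
After op 19 (replace /tst 47): {"ron":21,"to":39,"tst":47}
After op 20 (replace /ron 37): {"ron":37,"to":39,"tst":47}
After op 21 (add /r 34): {"r":34,"ron":37,"to":39,"tst":47}
After op 22 (replace /tst 29): {"r":34,"ron":37,"to":39,"tst":29}
After op 23 (add /qfs 24): {"qfs":24,"r":34,"ron":37,"to":39,"tst":29}
After op 24 (replace /qfs 67): {"qfs":67,"r":34,"ron":37,"to":39,"tst":29}
After op 25 (remove /tst): {"qfs":67,"r":34,"ron":37,"to":39}
Size at the root: 4

Answer: 4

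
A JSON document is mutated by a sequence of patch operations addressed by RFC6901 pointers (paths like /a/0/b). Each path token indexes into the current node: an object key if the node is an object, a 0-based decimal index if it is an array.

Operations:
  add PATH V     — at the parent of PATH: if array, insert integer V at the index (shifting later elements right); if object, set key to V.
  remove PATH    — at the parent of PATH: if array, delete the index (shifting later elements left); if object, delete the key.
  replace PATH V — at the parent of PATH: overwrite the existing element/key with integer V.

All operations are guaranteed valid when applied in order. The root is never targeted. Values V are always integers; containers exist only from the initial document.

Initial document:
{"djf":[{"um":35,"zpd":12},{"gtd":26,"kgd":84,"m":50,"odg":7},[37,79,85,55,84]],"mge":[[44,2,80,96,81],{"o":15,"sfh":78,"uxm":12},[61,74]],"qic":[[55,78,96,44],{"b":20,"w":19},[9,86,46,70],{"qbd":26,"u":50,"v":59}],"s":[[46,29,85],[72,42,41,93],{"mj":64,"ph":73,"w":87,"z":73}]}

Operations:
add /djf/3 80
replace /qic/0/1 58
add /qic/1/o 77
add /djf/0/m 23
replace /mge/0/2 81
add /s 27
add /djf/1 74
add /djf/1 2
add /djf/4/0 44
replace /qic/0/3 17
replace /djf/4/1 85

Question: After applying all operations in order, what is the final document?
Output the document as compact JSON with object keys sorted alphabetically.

After op 1 (add /djf/3 80): {"djf":[{"um":35,"zpd":12},{"gtd":26,"kgd":84,"m":50,"odg":7},[37,79,85,55,84],80],"mge":[[44,2,80,96,81],{"o":15,"sfh":78,"uxm":12},[61,74]],"qic":[[55,78,96,44],{"b":20,"w":19},[9,86,46,70],{"qbd":26,"u":50,"v":59}],"s":[[46,29,85],[72,42,41,93],{"mj":64,"ph":73,"w":87,"z":73}]}
After op 2 (replace /qic/0/1 58): {"djf":[{"um":35,"zpd":12},{"gtd":26,"kgd":84,"m":50,"odg":7},[37,79,85,55,84],80],"mge":[[44,2,80,96,81],{"o":15,"sfh":78,"uxm":12},[61,74]],"qic":[[55,58,96,44],{"b":20,"w":19},[9,86,46,70],{"qbd":26,"u":50,"v":59}],"s":[[46,29,85],[72,42,41,93],{"mj":64,"ph":73,"w":87,"z":73}]}
After op 3 (add /qic/1/o 77): {"djf":[{"um":35,"zpd":12},{"gtd":26,"kgd":84,"m":50,"odg":7},[37,79,85,55,84],80],"mge":[[44,2,80,96,81],{"o":15,"sfh":78,"uxm":12},[61,74]],"qic":[[55,58,96,44],{"b":20,"o":77,"w":19},[9,86,46,70],{"qbd":26,"u":50,"v":59}],"s":[[46,29,85],[72,42,41,93],{"mj":64,"ph":73,"w":87,"z":73}]}
After op 4 (add /djf/0/m 23): {"djf":[{"m":23,"um":35,"zpd":12},{"gtd":26,"kgd":84,"m":50,"odg":7},[37,79,85,55,84],80],"mge":[[44,2,80,96,81],{"o":15,"sfh":78,"uxm":12},[61,74]],"qic":[[55,58,96,44],{"b":20,"o":77,"w":19},[9,86,46,70],{"qbd":26,"u":50,"v":59}],"s":[[46,29,85],[72,42,41,93],{"mj":64,"ph":73,"w":87,"z":73}]}
After op 5 (replace /mge/0/2 81): {"djf":[{"m":23,"um":35,"zpd":12},{"gtd":26,"kgd":84,"m":50,"odg":7},[37,79,85,55,84],80],"mge":[[44,2,81,96,81],{"o":15,"sfh":78,"uxm":12},[61,74]],"qic":[[55,58,96,44],{"b":20,"o":77,"w":19},[9,86,46,70],{"qbd":26,"u":50,"v":59}],"s":[[46,29,85],[72,42,41,93],{"mj":64,"ph":73,"w":87,"z":73}]}
After op 6 (add /s 27): {"djf":[{"m":23,"um":35,"zpd":12},{"gtd":26,"kgd":84,"m":50,"odg":7},[37,79,85,55,84],80],"mge":[[44,2,81,96,81],{"o":15,"sfh":78,"uxm":12},[61,74]],"qic":[[55,58,96,44],{"b":20,"o":77,"w":19},[9,86,46,70],{"qbd":26,"u":50,"v":59}],"s":27}
After op 7 (add /djf/1 74): {"djf":[{"m":23,"um":35,"zpd":12},74,{"gtd":26,"kgd":84,"m":50,"odg":7},[37,79,85,55,84],80],"mge":[[44,2,81,96,81],{"o":15,"sfh":78,"uxm":12},[61,74]],"qic":[[55,58,96,44],{"b":20,"o":77,"w":19},[9,86,46,70],{"qbd":26,"u":50,"v":59}],"s":27}
After op 8 (add /djf/1 2): {"djf":[{"m":23,"um":35,"zpd":12},2,74,{"gtd":26,"kgd":84,"m":50,"odg":7},[37,79,85,55,84],80],"mge":[[44,2,81,96,81],{"o":15,"sfh":78,"uxm":12},[61,74]],"qic":[[55,58,96,44],{"b":20,"o":77,"w":19},[9,86,46,70],{"qbd":26,"u":50,"v":59}],"s":27}
After op 9 (add /djf/4/0 44): {"djf":[{"m":23,"um":35,"zpd":12},2,74,{"gtd":26,"kgd":84,"m":50,"odg":7},[44,37,79,85,55,84],80],"mge":[[44,2,81,96,81],{"o":15,"sfh":78,"uxm":12},[61,74]],"qic":[[55,58,96,44],{"b":20,"o":77,"w":19},[9,86,46,70],{"qbd":26,"u":50,"v":59}],"s":27}
After op 10 (replace /qic/0/3 17): {"djf":[{"m":23,"um":35,"zpd":12},2,74,{"gtd":26,"kgd":84,"m":50,"odg":7},[44,37,79,85,55,84],80],"mge":[[44,2,81,96,81],{"o":15,"sfh":78,"uxm":12},[61,74]],"qic":[[55,58,96,17],{"b":20,"o":77,"w":19},[9,86,46,70],{"qbd":26,"u":50,"v":59}],"s":27}
After op 11 (replace /djf/4/1 85): {"djf":[{"m":23,"um":35,"zpd":12},2,74,{"gtd":26,"kgd":84,"m":50,"odg":7},[44,85,79,85,55,84],80],"mge":[[44,2,81,96,81],{"o":15,"sfh":78,"uxm":12},[61,74]],"qic":[[55,58,96,17],{"b":20,"o":77,"w":19},[9,86,46,70],{"qbd":26,"u":50,"v":59}],"s":27}

Answer: {"djf":[{"m":23,"um":35,"zpd":12},2,74,{"gtd":26,"kgd":84,"m":50,"odg":7},[44,85,79,85,55,84],80],"mge":[[44,2,81,96,81],{"o":15,"sfh":78,"uxm":12},[61,74]],"qic":[[55,58,96,17],{"b":20,"o":77,"w":19},[9,86,46,70],{"qbd":26,"u":50,"v":59}],"s":27}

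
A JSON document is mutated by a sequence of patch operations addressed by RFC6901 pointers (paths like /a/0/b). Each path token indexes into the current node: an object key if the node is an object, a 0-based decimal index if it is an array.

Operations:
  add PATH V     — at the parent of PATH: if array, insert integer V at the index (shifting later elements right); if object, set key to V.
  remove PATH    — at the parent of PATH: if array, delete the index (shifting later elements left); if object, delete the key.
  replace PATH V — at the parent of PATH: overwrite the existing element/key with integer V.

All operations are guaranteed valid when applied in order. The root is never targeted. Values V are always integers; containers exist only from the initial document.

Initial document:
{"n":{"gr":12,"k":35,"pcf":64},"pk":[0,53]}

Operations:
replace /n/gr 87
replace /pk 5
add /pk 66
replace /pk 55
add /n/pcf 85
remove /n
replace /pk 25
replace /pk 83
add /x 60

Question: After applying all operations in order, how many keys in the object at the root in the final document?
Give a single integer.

Answer: 2

Derivation:
After op 1 (replace /n/gr 87): {"n":{"gr":87,"k":35,"pcf":64},"pk":[0,53]}
After op 2 (replace /pk 5): {"n":{"gr":87,"k":35,"pcf":64},"pk":5}
After op 3 (add /pk 66): {"n":{"gr":87,"k":35,"pcf":64},"pk":66}
After op 4 (replace /pk 55): {"n":{"gr":87,"k":35,"pcf":64},"pk":55}
After op 5 (add /n/pcf 85): {"n":{"gr":87,"k":35,"pcf":85},"pk":55}
After op 6 (remove /n): {"pk":55}
After op 7 (replace /pk 25): {"pk":25}
After op 8 (replace /pk 83): {"pk":83}
After op 9 (add /x 60): {"pk":83,"x":60}
Size at the root: 2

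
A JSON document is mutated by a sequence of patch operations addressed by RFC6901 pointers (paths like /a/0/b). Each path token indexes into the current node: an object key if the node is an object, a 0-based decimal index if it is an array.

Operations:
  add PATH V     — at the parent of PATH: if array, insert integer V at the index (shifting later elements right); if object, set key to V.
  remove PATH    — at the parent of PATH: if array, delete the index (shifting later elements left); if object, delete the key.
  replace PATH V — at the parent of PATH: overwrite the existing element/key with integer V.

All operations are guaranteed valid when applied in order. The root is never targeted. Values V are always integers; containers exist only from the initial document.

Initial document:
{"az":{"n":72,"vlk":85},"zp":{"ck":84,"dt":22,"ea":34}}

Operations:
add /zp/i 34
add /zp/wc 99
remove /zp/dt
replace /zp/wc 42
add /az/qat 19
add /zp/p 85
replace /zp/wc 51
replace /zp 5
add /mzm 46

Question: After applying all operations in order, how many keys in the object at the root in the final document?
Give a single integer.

Answer: 3

Derivation:
After op 1 (add /zp/i 34): {"az":{"n":72,"vlk":85},"zp":{"ck":84,"dt":22,"ea":34,"i":34}}
After op 2 (add /zp/wc 99): {"az":{"n":72,"vlk":85},"zp":{"ck":84,"dt":22,"ea":34,"i":34,"wc":99}}
After op 3 (remove /zp/dt): {"az":{"n":72,"vlk":85},"zp":{"ck":84,"ea":34,"i":34,"wc":99}}
After op 4 (replace /zp/wc 42): {"az":{"n":72,"vlk":85},"zp":{"ck":84,"ea":34,"i":34,"wc":42}}
After op 5 (add /az/qat 19): {"az":{"n":72,"qat":19,"vlk":85},"zp":{"ck":84,"ea":34,"i":34,"wc":42}}
After op 6 (add /zp/p 85): {"az":{"n":72,"qat":19,"vlk":85},"zp":{"ck":84,"ea":34,"i":34,"p":85,"wc":42}}
After op 7 (replace /zp/wc 51): {"az":{"n":72,"qat":19,"vlk":85},"zp":{"ck":84,"ea":34,"i":34,"p":85,"wc":51}}
After op 8 (replace /zp 5): {"az":{"n":72,"qat":19,"vlk":85},"zp":5}
After op 9 (add /mzm 46): {"az":{"n":72,"qat":19,"vlk":85},"mzm":46,"zp":5}
Size at the root: 3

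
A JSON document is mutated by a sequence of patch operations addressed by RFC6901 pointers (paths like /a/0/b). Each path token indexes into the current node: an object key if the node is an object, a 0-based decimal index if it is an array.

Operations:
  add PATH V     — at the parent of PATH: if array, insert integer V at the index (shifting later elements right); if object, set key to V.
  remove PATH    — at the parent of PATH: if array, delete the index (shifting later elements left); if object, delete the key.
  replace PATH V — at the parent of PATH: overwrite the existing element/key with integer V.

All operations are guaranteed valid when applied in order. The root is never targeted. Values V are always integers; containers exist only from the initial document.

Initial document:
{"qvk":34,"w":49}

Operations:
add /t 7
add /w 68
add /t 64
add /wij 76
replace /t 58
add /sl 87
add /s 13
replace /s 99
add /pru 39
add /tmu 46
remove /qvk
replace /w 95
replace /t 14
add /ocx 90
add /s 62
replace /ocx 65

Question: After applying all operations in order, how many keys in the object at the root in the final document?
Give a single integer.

Answer: 8

Derivation:
After op 1 (add /t 7): {"qvk":34,"t":7,"w":49}
After op 2 (add /w 68): {"qvk":34,"t":7,"w":68}
After op 3 (add /t 64): {"qvk":34,"t":64,"w":68}
After op 4 (add /wij 76): {"qvk":34,"t":64,"w":68,"wij":76}
After op 5 (replace /t 58): {"qvk":34,"t":58,"w":68,"wij":76}
After op 6 (add /sl 87): {"qvk":34,"sl":87,"t":58,"w":68,"wij":76}
After op 7 (add /s 13): {"qvk":34,"s":13,"sl":87,"t":58,"w":68,"wij":76}
After op 8 (replace /s 99): {"qvk":34,"s":99,"sl":87,"t":58,"w":68,"wij":76}
After op 9 (add /pru 39): {"pru":39,"qvk":34,"s":99,"sl":87,"t":58,"w":68,"wij":76}
After op 10 (add /tmu 46): {"pru":39,"qvk":34,"s":99,"sl":87,"t":58,"tmu":46,"w":68,"wij":76}
After op 11 (remove /qvk): {"pru":39,"s":99,"sl":87,"t":58,"tmu":46,"w":68,"wij":76}
After op 12 (replace /w 95): {"pru":39,"s":99,"sl":87,"t":58,"tmu":46,"w":95,"wij":76}
After op 13 (replace /t 14): {"pru":39,"s":99,"sl":87,"t":14,"tmu":46,"w":95,"wij":76}
After op 14 (add /ocx 90): {"ocx":90,"pru":39,"s":99,"sl":87,"t":14,"tmu":46,"w":95,"wij":76}
After op 15 (add /s 62): {"ocx":90,"pru":39,"s":62,"sl":87,"t":14,"tmu":46,"w":95,"wij":76}
After op 16 (replace /ocx 65): {"ocx":65,"pru":39,"s":62,"sl":87,"t":14,"tmu":46,"w":95,"wij":76}
Size at the root: 8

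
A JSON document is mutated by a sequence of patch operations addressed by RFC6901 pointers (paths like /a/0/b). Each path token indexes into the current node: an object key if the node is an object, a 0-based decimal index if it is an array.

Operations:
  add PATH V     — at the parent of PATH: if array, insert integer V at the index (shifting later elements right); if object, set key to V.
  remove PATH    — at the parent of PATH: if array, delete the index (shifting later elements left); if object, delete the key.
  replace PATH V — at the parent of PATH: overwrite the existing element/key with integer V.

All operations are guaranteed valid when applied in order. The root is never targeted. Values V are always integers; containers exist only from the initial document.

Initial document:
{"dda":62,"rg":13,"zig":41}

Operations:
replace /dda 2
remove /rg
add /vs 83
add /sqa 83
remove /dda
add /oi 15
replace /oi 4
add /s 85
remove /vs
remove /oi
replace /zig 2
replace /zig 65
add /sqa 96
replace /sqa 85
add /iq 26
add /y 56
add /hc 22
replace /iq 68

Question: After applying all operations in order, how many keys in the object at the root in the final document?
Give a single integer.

After op 1 (replace /dda 2): {"dda":2,"rg":13,"zig":41}
After op 2 (remove /rg): {"dda":2,"zig":41}
After op 3 (add /vs 83): {"dda":2,"vs":83,"zig":41}
After op 4 (add /sqa 83): {"dda":2,"sqa":83,"vs":83,"zig":41}
After op 5 (remove /dda): {"sqa":83,"vs":83,"zig":41}
After op 6 (add /oi 15): {"oi":15,"sqa":83,"vs":83,"zig":41}
After op 7 (replace /oi 4): {"oi":4,"sqa":83,"vs":83,"zig":41}
After op 8 (add /s 85): {"oi":4,"s":85,"sqa":83,"vs":83,"zig":41}
After op 9 (remove /vs): {"oi":4,"s":85,"sqa":83,"zig":41}
After op 10 (remove /oi): {"s":85,"sqa":83,"zig":41}
After op 11 (replace /zig 2): {"s":85,"sqa":83,"zig":2}
After op 12 (replace /zig 65): {"s":85,"sqa":83,"zig":65}
After op 13 (add /sqa 96): {"s":85,"sqa":96,"zig":65}
After op 14 (replace /sqa 85): {"s":85,"sqa":85,"zig":65}
After op 15 (add /iq 26): {"iq":26,"s":85,"sqa":85,"zig":65}
After op 16 (add /y 56): {"iq":26,"s":85,"sqa":85,"y":56,"zig":65}
After op 17 (add /hc 22): {"hc":22,"iq":26,"s":85,"sqa":85,"y":56,"zig":65}
After op 18 (replace /iq 68): {"hc":22,"iq":68,"s":85,"sqa":85,"y":56,"zig":65}
Size at the root: 6

Answer: 6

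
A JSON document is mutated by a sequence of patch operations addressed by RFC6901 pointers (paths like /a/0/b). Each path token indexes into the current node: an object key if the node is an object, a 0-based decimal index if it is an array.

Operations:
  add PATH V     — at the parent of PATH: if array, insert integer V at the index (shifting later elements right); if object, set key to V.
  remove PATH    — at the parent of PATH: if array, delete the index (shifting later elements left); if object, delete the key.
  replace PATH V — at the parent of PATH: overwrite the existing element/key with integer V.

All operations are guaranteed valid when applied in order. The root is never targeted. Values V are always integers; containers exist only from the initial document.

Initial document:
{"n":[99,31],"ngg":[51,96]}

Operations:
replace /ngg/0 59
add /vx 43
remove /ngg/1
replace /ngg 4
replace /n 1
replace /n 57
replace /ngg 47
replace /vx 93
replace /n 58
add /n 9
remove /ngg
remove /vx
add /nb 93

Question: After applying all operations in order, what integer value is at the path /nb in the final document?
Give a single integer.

After op 1 (replace /ngg/0 59): {"n":[99,31],"ngg":[59,96]}
After op 2 (add /vx 43): {"n":[99,31],"ngg":[59,96],"vx":43}
After op 3 (remove /ngg/1): {"n":[99,31],"ngg":[59],"vx":43}
After op 4 (replace /ngg 4): {"n":[99,31],"ngg":4,"vx":43}
After op 5 (replace /n 1): {"n":1,"ngg":4,"vx":43}
After op 6 (replace /n 57): {"n":57,"ngg":4,"vx":43}
After op 7 (replace /ngg 47): {"n":57,"ngg":47,"vx":43}
After op 8 (replace /vx 93): {"n":57,"ngg":47,"vx":93}
After op 9 (replace /n 58): {"n":58,"ngg":47,"vx":93}
After op 10 (add /n 9): {"n":9,"ngg":47,"vx":93}
After op 11 (remove /ngg): {"n":9,"vx":93}
After op 12 (remove /vx): {"n":9}
After op 13 (add /nb 93): {"n":9,"nb":93}
Value at /nb: 93

Answer: 93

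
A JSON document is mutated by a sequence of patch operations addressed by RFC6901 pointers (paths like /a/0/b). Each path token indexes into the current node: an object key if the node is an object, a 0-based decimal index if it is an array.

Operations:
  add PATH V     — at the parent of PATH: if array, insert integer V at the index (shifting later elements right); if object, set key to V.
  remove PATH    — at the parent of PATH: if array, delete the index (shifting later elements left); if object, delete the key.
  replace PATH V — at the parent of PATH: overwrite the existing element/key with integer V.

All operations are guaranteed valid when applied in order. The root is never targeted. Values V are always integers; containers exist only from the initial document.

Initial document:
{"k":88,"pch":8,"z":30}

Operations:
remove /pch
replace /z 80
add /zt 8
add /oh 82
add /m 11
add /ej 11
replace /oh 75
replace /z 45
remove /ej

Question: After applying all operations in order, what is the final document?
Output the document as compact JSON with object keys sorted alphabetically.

Answer: {"k":88,"m":11,"oh":75,"z":45,"zt":8}

Derivation:
After op 1 (remove /pch): {"k":88,"z":30}
After op 2 (replace /z 80): {"k":88,"z":80}
After op 3 (add /zt 8): {"k":88,"z":80,"zt":8}
After op 4 (add /oh 82): {"k":88,"oh":82,"z":80,"zt":8}
After op 5 (add /m 11): {"k":88,"m":11,"oh":82,"z":80,"zt":8}
After op 6 (add /ej 11): {"ej":11,"k":88,"m":11,"oh":82,"z":80,"zt":8}
After op 7 (replace /oh 75): {"ej":11,"k":88,"m":11,"oh":75,"z":80,"zt":8}
After op 8 (replace /z 45): {"ej":11,"k":88,"m":11,"oh":75,"z":45,"zt":8}
After op 9 (remove /ej): {"k":88,"m":11,"oh":75,"z":45,"zt":8}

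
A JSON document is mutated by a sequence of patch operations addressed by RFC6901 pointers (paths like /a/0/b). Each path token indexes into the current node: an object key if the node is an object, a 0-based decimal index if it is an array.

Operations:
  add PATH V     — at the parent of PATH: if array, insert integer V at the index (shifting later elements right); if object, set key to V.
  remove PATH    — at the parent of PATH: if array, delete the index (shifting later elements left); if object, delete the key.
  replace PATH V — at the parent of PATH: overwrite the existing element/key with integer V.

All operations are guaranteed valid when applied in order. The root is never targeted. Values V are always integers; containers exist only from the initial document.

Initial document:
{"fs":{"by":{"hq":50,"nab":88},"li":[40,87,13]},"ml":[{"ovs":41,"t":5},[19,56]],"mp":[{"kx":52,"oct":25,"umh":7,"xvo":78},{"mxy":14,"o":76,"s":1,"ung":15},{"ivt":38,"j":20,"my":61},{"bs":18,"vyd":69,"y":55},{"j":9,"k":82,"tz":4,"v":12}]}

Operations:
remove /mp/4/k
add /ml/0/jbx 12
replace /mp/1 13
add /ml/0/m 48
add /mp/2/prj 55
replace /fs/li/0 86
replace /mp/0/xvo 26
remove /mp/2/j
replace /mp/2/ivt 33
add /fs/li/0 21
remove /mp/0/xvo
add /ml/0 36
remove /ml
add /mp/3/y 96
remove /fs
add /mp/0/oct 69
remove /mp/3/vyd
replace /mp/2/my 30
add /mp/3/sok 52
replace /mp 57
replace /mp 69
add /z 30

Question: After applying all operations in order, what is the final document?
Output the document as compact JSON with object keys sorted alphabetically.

Answer: {"mp":69,"z":30}

Derivation:
After op 1 (remove /mp/4/k): {"fs":{"by":{"hq":50,"nab":88},"li":[40,87,13]},"ml":[{"ovs":41,"t":5},[19,56]],"mp":[{"kx":52,"oct":25,"umh":7,"xvo":78},{"mxy":14,"o":76,"s":1,"ung":15},{"ivt":38,"j":20,"my":61},{"bs":18,"vyd":69,"y":55},{"j":9,"tz":4,"v":12}]}
After op 2 (add /ml/0/jbx 12): {"fs":{"by":{"hq":50,"nab":88},"li":[40,87,13]},"ml":[{"jbx":12,"ovs":41,"t":5},[19,56]],"mp":[{"kx":52,"oct":25,"umh":7,"xvo":78},{"mxy":14,"o":76,"s":1,"ung":15},{"ivt":38,"j":20,"my":61},{"bs":18,"vyd":69,"y":55},{"j":9,"tz":4,"v":12}]}
After op 3 (replace /mp/1 13): {"fs":{"by":{"hq":50,"nab":88},"li":[40,87,13]},"ml":[{"jbx":12,"ovs":41,"t":5},[19,56]],"mp":[{"kx":52,"oct":25,"umh":7,"xvo":78},13,{"ivt":38,"j":20,"my":61},{"bs":18,"vyd":69,"y":55},{"j":9,"tz":4,"v":12}]}
After op 4 (add /ml/0/m 48): {"fs":{"by":{"hq":50,"nab":88},"li":[40,87,13]},"ml":[{"jbx":12,"m":48,"ovs":41,"t":5},[19,56]],"mp":[{"kx":52,"oct":25,"umh":7,"xvo":78},13,{"ivt":38,"j":20,"my":61},{"bs":18,"vyd":69,"y":55},{"j":9,"tz":4,"v":12}]}
After op 5 (add /mp/2/prj 55): {"fs":{"by":{"hq":50,"nab":88},"li":[40,87,13]},"ml":[{"jbx":12,"m":48,"ovs":41,"t":5},[19,56]],"mp":[{"kx":52,"oct":25,"umh":7,"xvo":78},13,{"ivt":38,"j":20,"my":61,"prj":55},{"bs":18,"vyd":69,"y":55},{"j":9,"tz":4,"v":12}]}
After op 6 (replace /fs/li/0 86): {"fs":{"by":{"hq":50,"nab":88},"li":[86,87,13]},"ml":[{"jbx":12,"m":48,"ovs":41,"t":5},[19,56]],"mp":[{"kx":52,"oct":25,"umh":7,"xvo":78},13,{"ivt":38,"j":20,"my":61,"prj":55},{"bs":18,"vyd":69,"y":55},{"j":9,"tz":4,"v":12}]}
After op 7 (replace /mp/0/xvo 26): {"fs":{"by":{"hq":50,"nab":88},"li":[86,87,13]},"ml":[{"jbx":12,"m":48,"ovs":41,"t":5},[19,56]],"mp":[{"kx":52,"oct":25,"umh":7,"xvo":26},13,{"ivt":38,"j":20,"my":61,"prj":55},{"bs":18,"vyd":69,"y":55},{"j":9,"tz":4,"v":12}]}
After op 8 (remove /mp/2/j): {"fs":{"by":{"hq":50,"nab":88},"li":[86,87,13]},"ml":[{"jbx":12,"m":48,"ovs":41,"t":5},[19,56]],"mp":[{"kx":52,"oct":25,"umh":7,"xvo":26},13,{"ivt":38,"my":61,"prj":55},{"bs":18,"vyd":69,"y":55},{"j":9,"tz":4,"v":12}]}
After op 9 (replace /mp/2/ivt 33): {"fs":{"by":{"hq":50,"nab":88},"li":[86,87,13]},"ml":[{"jbx":12,"m":48,"ovs":41,"t":5},[19,56]],"mp":[{"kx":52,"oct":25,"umh":7,"xvo":26},13,{"ivt":33,"my":61,"prj":55},{"bs":18,"vyd":69,"y":55},{"j":9,"tz":4,"v":12}]}
After op 10 (add /fs/li/0 21): {"fs":{"by":{"hq":50,"nab":88},"li":[21,86,87,13]},"ml":[{"jbx":12,"m":48,"ovs":41,"t":5},[19,56]],"mp":[{"kx":52,"oct":25,"umh":7,"xvo":26},13,{"ivt":33,"my":61,"prj":55},{"bs":18,"vyd":69,"y":55},{"j":9,"tz":4,"v":12}]}
After op 11 (remove /mp/0/xvo): {"fs":{"by":{"hq":50,"nab":88},"li":[21,86,87,13]},"ml":[{"jbx":12,"m":48,"ovs":41,"t":5},[19,56]],"mp":[{"kx":52,"oct":25,"umh":7},13,{"ivt":33,"my":61,"prj":55},{"bs":18,"vyd":69,"y":55},{"j":9,"tz":4,"v":12}]}
After op 12 (add /ml/0 36): {"fs":{"by":{"hq":50,"nab":88},"li":[21,86,87,13]},"ml":[36,{"jbx":12,"m":48,"ovs":41,"t":5},[19,56]],"mp":[{"kx":52,"oct":25,"umh":7},13,{"ivt":33,"my":61,"prj":55},{"bs":18,"vyd":69,"y":55},{"j":9,"tz":4,"v":12}]}
After op 13 (remove /ml): {"fs":{"by":{"hq":50,"nab":88},"li":[21,86,87,13]},"mp":[{"kx":52,"oct":25,"umh":7},13,{"ivt":33,"my":61,"prj":55},{"bs":18,"vyd":69,"y":55},{"j":9,"tz":4,"v":12}]}
After op 14 (add /mp/3/y 96): {"fs":{"by":{"hq":50,"nab":88},"li":[21,86,87,13]},"mp":[{"kx":52,"oct":25,"umh":7},13,{"ivt":33,"my":61,"prj":55},{"bs":18,"vyd":69,"y":96},{"j":9,"tz":4,"v":12}]}
After op 15 (remove /fs): {"mp":[{"kx":52,"oct":25,"umh":7},13,{"ivt":33,"my":61,"prj":55},{"bs":18,"vyd":69,"y":96},{"j":9,"tz":4,"v":12}]}
After op 16 (add /mp/0/oct 69): {"mp":[{"kx":52,"oct":69,"umh":7},13,{"ivt":33,"my":61,"prj":55},{"bs":18,"vyd":69,"y":96},{"j":9,"tz":4,"v":12}]}
After op 17 (remove /mp/3/vyd): {"mp":[{"kx":52,"oct":69,"umh":7},13,{"ivt":33,"my":61,"prj":55},{"bs":18,"y":96},{"j":9,"tz":4,"v":12}]}
After op 18 (replace /mp/2/my 30): {"mp":[{"kx":52,"oct":69,"umh":7},13,{"ivt":33,"my":30,"prj":55},{"bs":18,"y":96},{"j":9,"tz":4,"v":12}]}
After op 19 (add /mp/3/sok 52): {"mp":[{"kx":52,"oct":69,"umh":7},13,{"ivt":33,"my":30,"prj":55},{"bs":18,"sok":52,"y":96},{"j":9,"tz":4,"v":12}]}
After op 20 (replace /mp 57): {"mp":57}
After op 21 (replace /mp 69): {"mp":69}
After op 22 (add /z 30): {"mp":69,"z":30}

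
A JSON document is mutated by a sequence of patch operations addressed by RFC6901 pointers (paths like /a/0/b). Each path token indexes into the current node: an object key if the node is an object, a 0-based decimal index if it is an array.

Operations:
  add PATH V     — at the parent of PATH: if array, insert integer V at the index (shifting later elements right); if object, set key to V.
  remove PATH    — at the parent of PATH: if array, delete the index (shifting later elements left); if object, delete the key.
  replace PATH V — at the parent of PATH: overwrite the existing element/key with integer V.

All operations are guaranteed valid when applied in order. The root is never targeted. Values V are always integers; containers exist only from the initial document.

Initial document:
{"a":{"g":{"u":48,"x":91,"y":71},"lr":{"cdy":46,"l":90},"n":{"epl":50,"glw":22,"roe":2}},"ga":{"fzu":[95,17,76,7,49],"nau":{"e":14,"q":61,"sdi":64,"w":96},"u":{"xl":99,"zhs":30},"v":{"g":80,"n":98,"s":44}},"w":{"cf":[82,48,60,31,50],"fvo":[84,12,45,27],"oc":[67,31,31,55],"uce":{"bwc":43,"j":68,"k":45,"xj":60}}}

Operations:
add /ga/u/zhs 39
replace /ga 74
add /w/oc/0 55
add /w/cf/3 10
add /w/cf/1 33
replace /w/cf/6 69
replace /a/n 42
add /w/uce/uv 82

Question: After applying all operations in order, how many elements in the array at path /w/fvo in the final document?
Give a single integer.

Answer: 4

Derivation:
After op 1 (add /ga/u/zhs 39): {"a":{"g":{"u":48,"x":91,"y":71},"lr":{"cdy":46,"l":90},"n":{"epl":50,"glw":22,"roe":2}},"ga":{"fzu":[95,17,76,7,49],"nau":{"e":14,"q":61,"sdi":64,"w":96},"u":{"xl":99,"zhs":39},"v":{"g":80,"n":98,"s":44}},"w":{"cf":[82,48,60,31,50],"fvo":[84,12,45,27],"oc":[67,31,31,55],"uce":{"bwc":43,"j":68,"k":45,"xj":60}}}
After op 2 (replace /ga 74): {"a":{"g":{"u":48,"x":91,"y":71},"lr":{"cdy":46,"l":90},"n":{"epl":50,"glw":22,"roe":2}},"ga":74,"w":{"cf":[82,48,60,31,50],"fvo":[84,12,45,27],"oc":[67,31,31,55],"uce":{"bwc":43,"j":68,"k":45,"xj":60}}}
After op 3 (add /w/oc/0 55): {"a":{"g":{"u":48,"x":91,"y":71},"lr":{"cdy":46,"l":90},"n":{"epl":50,"glw":22,"roe":2}},"ga":74,"w":{"cf":[82,48,60,31,50],"fvo":[84,12,45,27],"oc":[55,67,31,31,55],"uce":{"bwc":43,"j":68,"k":45,"xj":60}}}
After op 4 (add /w/cf/3 10): {"a":{"g":{"u":48,"x":91,"y":71},"lr":{"cdy":46,"l":90},"n":{"epl":50,"glw":22,"roe":2}},"ga":74,"w":{"cf":[82,48,60,10,31,50],"fvo":[84,12,45,27],"oc":[55,67,31,31,55],"uce":{"bwc":43,"j":68,"k":45,"xj":60}}}
After op 5 (add /w/cf/1 33): {"a":{"g":{"u":48,"x":91,"y":71},"lr":{"cdy":46,"l":90},"n":{"epl":50,"glw":22,"roe":2}},"ga":74,"w":{"cf":[82,33,48,60,10,31,50],"fvo":[84,12,45,27],"oc":[55,67,31,31,55],"uce":{"bwc":43,"j":68,"k":45,"xj":60}}}
After op 6 (replace /w/cf/6 69): {"a":{"g":{"u":48,"x":91,"y":71},"lr":{"cdy":46,"l":90},"n":{"epl":50,"glw":22,"roe":2}},"ga":74,"w":{"cf":[82,33,48,60,10,31,69],"fvo":[84,12,45,27],"oc":[55,67,31,31,55],"uce":{"bwc":43,"j":68,"k":45,"xj":60}}}
After op 7 (replace /a/n 42): {"a":{"g":{"u":48,"x":91,"y":71},"lr":{"cdy":46,"l":90},"n":42},"ga":74,"w":{"cf":[82,33,48,60,10,31,69],"fvo":[84,12,45,27],"oc":[55,67,31,31,55],"uce":{"bwc":43,"j":68,"k":45,"xj":60}}}
After op 8 (add /w/uce/uv 82): {"a":{"g":{"u":48,"x":91,"y":71},"lr":{"cdy":46,"l":90},"n":42},"ga":74,"w":{"cf":[82,33,48,60,10,31,69],"fvo":[84,12,45,27],"oc":[55,67,31,31,55],"uce":{"bwc":43,"j":68,"k":45,"uv":82,"xj":60}}}
Size at path /w/fvo: 4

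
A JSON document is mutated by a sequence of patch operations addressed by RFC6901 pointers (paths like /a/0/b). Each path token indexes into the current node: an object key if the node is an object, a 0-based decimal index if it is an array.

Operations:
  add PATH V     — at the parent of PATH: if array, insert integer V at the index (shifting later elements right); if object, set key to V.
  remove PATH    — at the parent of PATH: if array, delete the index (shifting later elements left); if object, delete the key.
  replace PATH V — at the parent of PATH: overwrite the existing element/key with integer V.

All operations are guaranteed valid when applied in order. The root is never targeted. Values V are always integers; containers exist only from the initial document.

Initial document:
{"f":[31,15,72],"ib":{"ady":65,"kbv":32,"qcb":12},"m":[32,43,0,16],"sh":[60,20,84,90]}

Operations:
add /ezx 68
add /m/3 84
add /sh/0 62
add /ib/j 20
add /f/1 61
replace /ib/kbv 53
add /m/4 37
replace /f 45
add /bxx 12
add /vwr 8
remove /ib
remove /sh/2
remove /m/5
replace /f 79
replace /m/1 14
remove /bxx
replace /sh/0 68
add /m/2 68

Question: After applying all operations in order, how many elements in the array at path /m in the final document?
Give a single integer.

After op 1 (add /ezx 68): {"ezx":68,"f":[31,15,72],"ib":{"ady":65,"kbv":32,"qcb":12},"m":[32,43,0,16],"sh":[60,20,84,90]}
After op 2 (add /m/3 84): {"ezx":68,"f":[31,15,72],"ib":{"ady":65,"kbv":32,"qcb":12},"m":[32,43,0,84,16],"sh":[60,20,84,90]}
After op 3 (add /sh/0 62): {"ezx":68,"f":[31,15,72],"ib":{"ady":65,"kbv":32,"qcb":12},"m":[32,43,0,84,16],"sh":[62,60,20,84,90]}
After op 4 (add /ib/j 20): {"ezx":68,"f":[31,15,72],"ib":{"ady":65,"j":20,"kbv":32,"qcb":12},"m":[32,43,0,84,16],"sh":[62,60,20,84,90]}
After op 5 (add /f/1 61): {"ezx":68,"f":[31,61,15,72],"ib":{"ady":65,"j":20,"kbv":32,"qcb":12},"m":[32,43,0,84,16],"sh":[62,60,20,84,90]}
After op 6 (replace /ib/kbv 53): {"ezx":68,"f":[31,61,15,72],"ib":{"ady":65,"j":20,"kbv":53,"qcb":12},"m":[32,43,0,84,16],"sh":[62,60,20,84,90]}
After op 7 (add /m/4 37): {"ezx":68,"f":[31,61,15,72],"ib":{"ady":65,"j":20,"kbv":53,"qcb":12},"m":[32,43,0,84,37,16],"sh":[62,60,20,84,90]}
After op 8 (replace /f 45): {"ezx":68,"f":45,"ib":{"ady":65,"j":20,"kbv":53,"qcb":12},"m":[32,43,0,84,37,16],"sh":[62,60,20,84,90]}
After op 9 (add /bxx 12): {"bxx":12,"ezx":68,"f":45,"ib":{"ady":65,"j":20,"kbv":53,"qcb":12},"m":[32,43,0,84,37,16],"sh":[62,60,20,84,90]}
After op 10 (add /vwr 8): {"bxx":12,"ezx":68,"f":45,"ib":{"ady":65,"j":20,"kbv":53,"qcb":12},"m":[32,43,0,84,37,16],"sh":[62,60,20,84,90],"vwr":8}
After op 11 (remove /ib): {"bxx":12,"ezx":68,"f":45,"m":[32,43,0,84,37,16],"sh":[62,60,20,84,90],"vwr":8}
After op 12 (remove /sh/2): {"bxx":12,"ezx":68,"f":45,"m":[32,43,0,84,37,16],"sh":[62,60,84,90],"vwr":8}
After op 13 (remove /m/5): {"bxx":12,"ezx":68,"f":45,"m":[32,43,0,84,37],"sh":[62,60,84,90],"vwr":8}
After op 14 (replace /f 79): {"bxx":12,"ezx":68,"f":79,"m":[32,43,0,84,37],"sh":[62,60,84,90],"vwr":8}
After op 15 (replace /m/1 14): {"bxx":12,"ezx":68,"f":79,"m":[32,14,0,84,37],"sh":[62,60,84,90],"vwr":8}
After op 16 (remove /bxx): {"ezx":68,"f":79,"m":[32,14,0,84,37],"sh":[62,60,84,90],"vwr":8}
After op 17 (replace /sh/0 68): {"ezx":68,"f":79,"m":[32,14,0,84,37],"sh":[68,60,84,90],"vwr":8}
After op 18 (add /m/2 68): {"ezx":68,"f":79,"m":[32,14,68,0,84,37],"sh":[68,60,84,90],"vwr":8}
Size at path /m: 6

Answer: 6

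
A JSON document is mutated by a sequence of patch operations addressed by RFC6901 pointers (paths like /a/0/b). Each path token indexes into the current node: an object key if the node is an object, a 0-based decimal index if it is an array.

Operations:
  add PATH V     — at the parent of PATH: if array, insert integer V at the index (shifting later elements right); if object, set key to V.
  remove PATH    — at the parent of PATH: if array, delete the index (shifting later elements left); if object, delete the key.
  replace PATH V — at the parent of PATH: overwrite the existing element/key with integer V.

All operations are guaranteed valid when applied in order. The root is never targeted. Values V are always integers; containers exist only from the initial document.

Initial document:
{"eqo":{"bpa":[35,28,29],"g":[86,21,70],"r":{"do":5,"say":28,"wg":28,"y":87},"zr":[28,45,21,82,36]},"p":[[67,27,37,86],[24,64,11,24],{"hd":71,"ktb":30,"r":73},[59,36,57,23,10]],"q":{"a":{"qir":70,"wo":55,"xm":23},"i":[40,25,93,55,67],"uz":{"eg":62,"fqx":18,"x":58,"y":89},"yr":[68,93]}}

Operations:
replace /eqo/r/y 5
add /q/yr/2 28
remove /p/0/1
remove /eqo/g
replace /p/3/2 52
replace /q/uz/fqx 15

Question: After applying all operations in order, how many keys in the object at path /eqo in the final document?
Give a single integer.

After op 1 (replace /eqo/r/y 5): {"eqo":{"bpa":[35,28,29],"g":[86,21,70],"r":{"do":5,"say":28,"wg":28,"y":5},"zr":[28,45,21,82,36]},"p":[[67,27,37,86],[24,64,11,24],{"hd":71,"ktb":30,"r":73},[59,36,57,23,10]],"q":{"a":{"qir":70,"wo":55,"xm":23},"i":[40,25,93,55,67],"uz":{"eg":62,"fqx":18,"x":58,"y":89},"yr":[68,93]}}
After op 2 (add /q/yr/2 28): {"eqo":{"bpa":[35,28,29],"g":[86,21,70],"r":{"do":5,"say":28,"wg":28,"y":5},"zr":[28,45,21,82,36]},"p":[[67,27,37,86],[24,64,11,24],{"hd":71,"ktb":30,"r":73},[59,36,57,23,10]],"q":{"a":{"qir":70,"wo":55,"xm":23},"i":[40,25,93,55,67],"uz":{"eg":62,"fqx":18,"x":58,"y":89},"yr":[68,93,28]}}
After op 3 (remove /p/0/1): {"eqo":{"bpa":[35,28,29],"g":[86,21,70],"r":{"do":5,"say":28,"wg":28,"y":5},"zr":[28,45,21,82,36]},"p":[[67,37,86],[24,64,11,24],{"hd":71,"ktb":30,"r":73},[59,36,57,23,10]],"q":{"a":{"qir":70,"wo":55,"xm":23},"i":[40,25,93,55,67],"uz":{"eg":62,"fqx":18,"x":58,"y":89},"yr":[68,93,28]}}
After op 4 (remove /eqo/g): {"eqo":{"bpa":[35,28,29],"r":{"do":5,"say":28,"wg":28,"y":5},"zr":[28,45,21,82,36]},"p":[[67,37,86],[24,64,11,24],{"hd":71,"ktb":30,"r":73},[59,36,57,23,10]],"q":{"a":{"qir":70,"wo":55,"xm":23},"i":[40,25,93,55,67],"uz":{"eg":62,"fqx":18,"x":58,"y":89},"yr":[68,93,28]}}
After op 5 (replace /p/3/2 52): {"eqo":{"bpa":[35,28,29],"r":{"do":5,"say":28,"wg":28,"y":5},"zr":[28,45,21,82,36]},"p":[[67,37,86],[24,64,11,24],{"hd":71,"ktb":30,"r":73},[59,36,52,23,10]],"q":{"a":{"qir":70,"wo":55,"xm":23},"i":[40,25,93,55,67],"uz":{"eg":62,"fqx":18,"x":58,"y":89},"yr":[68,93,28]}}
After op 6 (replace /q/uz/fqx 15): {"eqo":{"bpa":[35,28,29],"r":{"do":5,"say":28,"wg":28,"y":5},"zr":[28,45,21,82,36]},"p":[[67,37,86],[24,64,11,24],{"hd":71,"ktb":30,"r":73},[59,36,52,23,10]],"q":{"a":{"qir":70,"wo":55,"xm":23},"i":[40,25,93,55,67],"uz":{"eg":62,"fqx":15,"x":58,"y":89},"yr":[68,93,28]}}
Size at path /eqo: 3

Answer: 3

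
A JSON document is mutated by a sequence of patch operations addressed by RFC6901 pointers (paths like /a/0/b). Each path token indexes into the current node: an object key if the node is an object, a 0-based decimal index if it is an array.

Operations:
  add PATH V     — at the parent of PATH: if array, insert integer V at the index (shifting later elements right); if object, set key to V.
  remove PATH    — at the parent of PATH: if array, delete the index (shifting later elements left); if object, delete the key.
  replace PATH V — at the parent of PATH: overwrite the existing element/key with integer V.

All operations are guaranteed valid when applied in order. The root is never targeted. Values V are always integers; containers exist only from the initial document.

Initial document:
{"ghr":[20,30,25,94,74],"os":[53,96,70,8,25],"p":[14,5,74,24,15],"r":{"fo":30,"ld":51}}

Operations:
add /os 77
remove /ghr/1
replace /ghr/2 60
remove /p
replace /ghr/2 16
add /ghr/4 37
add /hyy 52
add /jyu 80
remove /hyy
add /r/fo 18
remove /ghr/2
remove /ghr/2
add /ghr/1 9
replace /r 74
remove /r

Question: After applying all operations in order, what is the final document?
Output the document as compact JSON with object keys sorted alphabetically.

Answer: {"ghr":[20,9,25,37],"jyu":80,"os":77}

Derivation:
After op 1 (add /os 77): {"ghr":[20,30,25,94,74],"os":77,"p":[14,5,74,24,15],"r":{"fo":30,"ld":51}}
After op 2 (remove /ghr/1): {"ghr":[20,25,94,74],"os":77,"p":[14,5,74,24,15],"r":{"fo":30,"ld":51}}
After op 3 (replace /ghr/2 60): {"ghr":[20,25,60,74],"os":77,"p":[14,5,74,24,15],"r":{"fo":30,"ld":51}}
After op 4 (remove /p): {"ghr":[20,25,60,74],"os":77,"r":{"fo":30,"ld":51}}
After op 5 (replace /ghr/2 16): {"ghr":[20,25,16,74],"os":77,"r":{"fo":30,"ld":51}}
After op 6 (add /ghr/4 37): {"ghr":[20,25,16,74,37],"os":77,"r":{"fo":30,"ld":51}}
After op 7 (add /hyy 52): {"ghr":[20,25,16,74,37],"hyy":52,"os":77,"r":{"fo":30,"ld":51}}
After op 8 (add /jyu 80): {"ghr":[20,25,16,74,37],"hyy":52,"jyu":80,"os":77,"r":{"fo":30,"ld":51}}
After op 9 (remove /hyy): {"ghr":[20,25,16,74,37],"jyu":80,"os":77,"r":{"fo":30,"ld":51}}
After op 10 (add /r/fo 18): {"ghr":[20,25,16,74,37],"jyu":80,"os":77,"r":{"fo":18,"ld":51}}
After op 11 (remove /ghr/2): {"ghr":[20,25,74,37],"jyu":80,"os":77,"r":{"fo":18,"ld":51}}
After op 12 (remove /ghr/2): {"ghr":[20,25,37],"jyu":80,"os":77,"r":{"fo":18,"ld":51}}
After op 13 (add /ghr/1 9): {"ghr":[20,9,25,37],"jyu":80,"os":77,"r":{"fo":18,"ld":51}}
After op 14 (replace /r 74): {"ghr":[20,9,25,37],"jyu":80,"os":77,"r":74}
After op 15 (remove /r): {"ghr":[20,9,25,37],"jyu":80,"os":77}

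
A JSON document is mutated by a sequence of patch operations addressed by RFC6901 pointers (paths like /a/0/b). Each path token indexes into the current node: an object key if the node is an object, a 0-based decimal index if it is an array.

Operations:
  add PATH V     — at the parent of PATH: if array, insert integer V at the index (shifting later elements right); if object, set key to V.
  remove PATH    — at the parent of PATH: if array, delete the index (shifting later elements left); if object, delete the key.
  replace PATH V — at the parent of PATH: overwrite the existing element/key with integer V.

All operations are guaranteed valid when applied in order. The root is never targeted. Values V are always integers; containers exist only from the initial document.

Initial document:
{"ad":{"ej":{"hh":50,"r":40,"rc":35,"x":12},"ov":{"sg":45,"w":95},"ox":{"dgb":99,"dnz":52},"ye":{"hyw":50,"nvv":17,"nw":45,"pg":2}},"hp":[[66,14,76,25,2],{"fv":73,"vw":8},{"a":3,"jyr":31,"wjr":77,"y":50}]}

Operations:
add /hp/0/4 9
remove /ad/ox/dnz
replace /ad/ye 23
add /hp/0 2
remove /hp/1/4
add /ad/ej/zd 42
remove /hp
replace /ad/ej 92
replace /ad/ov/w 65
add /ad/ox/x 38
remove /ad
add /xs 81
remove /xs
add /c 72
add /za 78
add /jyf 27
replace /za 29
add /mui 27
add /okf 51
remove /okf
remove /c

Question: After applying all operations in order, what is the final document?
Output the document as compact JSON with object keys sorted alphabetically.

Answer: {"jyf":27,"mui":27,"za":29}

Derivation:
After op 1 (add /hp/0/4 9): {"ad":{"ej":{"hh":50,"r":40,"rc":35,"x":12},"ov":{"sg":45,"w":95},"ox":{"dgb":99,"dnz":52},"ye":{"hyw":50,"nvv":17,"nw":45,"pg":2}},"hp":[[66,14,76,25,9,2],{"fv":73,"vw":8},{"a":3,"jyr":31,"wjr":77,"y":50}]}
After op 2 (remove /ad/ox/dnz): {"ad":{"ej":{"hh":50,"r":40,"rc":35,"x":12},"ov":{"sg":45,"w":95},"ox":{"dgb":99},"ye":{"hyw":50,"nvv":17,"nw":45,"pg":2}},"hp":[[66,14,76,25,9,2],{"fv":73,"vw":8},{"a":3,"jyr":31,"wjr":77,"y":50}]}
After op 3 (replace /ad/ye 23): {"ad":{"ej":{"hh":50,"r":40,"rc":35,"x":12},"ov":{"sg":45,"w":95},"ox":{"dgb":99},"ye":23},"hp":[[66,14,76,25,9,2],{"fv":73,"vw":8},{"a":3,"jyr":31,"wjr":77,"y":50}]}
After op 4 (add /hp/0 2): {"ad":{"ej":{"hh":50,"r":40,"rc":35,"x":12},"ov":{"sg":45,"w":95},"ox":{"dgb":99},"ye":23},"hp":[2,[66,14,76,25,9,2],{"fv":73,"vw":8},{"a":3,"jyr":31,"wjr":77,"y":50}]}
After op 5 (remove /hp/1/4): {"ad":{"ej":{"hh":50,"r":40,"rc":35,"x":12},"ov":{"sg":45,"w":95},"ox":{"dgb":99},"ye":23},"hp":[2,[66,14,76,25,2],{"fv":73,"vw":8},{"a":3,"jyr":31,"wjr":77,"y":50}]}
After op 6 (add /ad/ej/zd 42): {"ad":{"ej":{"hh":50,"r":40,"rc":35,"x":12,"zd":42},"ov":{"sg":45,"w":95},"ox":{"dgb":99},"ye":23},"hp":[2,[66,14,76,25,2],{"fv":73,"vw":8},{"a":3,"jyr":31,"wjr":77,"y":50}]}
After op 7 (remove /hp): {"ad":{"ej":{"hh":50,"r":40,"rc":35,"x":12,"zd":42},"ov":{"sg":45,"w":95},"ox":{"dgb":99},"ye":23}}
After op 8 (replace /ad/ej 92): {"ad":{"ej":92,"ov":{"sg":45,"w":95},"ox":{"dgb":99},"ye":23}}
After op 9 (replace /ad/ov/w 65): {"ad":{"ej":92,"ov":{"sg":45,"w":65},"ox":{"dgb":99},"ye":23}}
After op 10 (add /ad/ox/x 38): {"ad":{"ej":92,"ov":{"sg":45,"w":65},"ox":{"dgb":99,"x":38},"ye":23}}
After op 11 (remove /ad): {}
After op 12 (add /xs 81): {"xs":81}
After op 13 (remove /xs): {}
After op 14 (add /c 72): {"c":72}
After op 15 (add /za 78): {"c":72,"za":78}
After op 16 (add /jyf 27): {"c":72,"jyf":27,"za":78}
After op 17 (replace /za 29): {"c":72,"jyf":27,"za":29}
After op 18 (add /mui 27): {"c":72,"jyf":27,"mui":27,"za":29}
After op 19 (add /okf 51): {"c":72,"jyf":27,"mui":27,"okf":51,"za":29}
After op 20 (remove /okf): {"c":72,"jyf":27,"mui":27,"za":29}
After op 21 (remove /c): {"jyf":27,"mui":27,"za":29}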